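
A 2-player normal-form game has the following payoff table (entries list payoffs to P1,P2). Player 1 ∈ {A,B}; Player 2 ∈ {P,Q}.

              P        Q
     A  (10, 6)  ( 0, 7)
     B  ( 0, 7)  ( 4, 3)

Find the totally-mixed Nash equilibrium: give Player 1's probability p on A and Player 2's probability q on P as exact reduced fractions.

P1 indiff ⇒ q·10+(1-q)·0 = q·0+(1-q)·4 ⇒ q(10) = (1-q)(4) ⇒ q = 2/7
P2 indiff ⇒ p·6+(1-p)·7 = p·7+(1-p)·3 ⇒ p(-1) = (1-p)(-4) ⇒ p = 4/5

p=4/5, q=2/7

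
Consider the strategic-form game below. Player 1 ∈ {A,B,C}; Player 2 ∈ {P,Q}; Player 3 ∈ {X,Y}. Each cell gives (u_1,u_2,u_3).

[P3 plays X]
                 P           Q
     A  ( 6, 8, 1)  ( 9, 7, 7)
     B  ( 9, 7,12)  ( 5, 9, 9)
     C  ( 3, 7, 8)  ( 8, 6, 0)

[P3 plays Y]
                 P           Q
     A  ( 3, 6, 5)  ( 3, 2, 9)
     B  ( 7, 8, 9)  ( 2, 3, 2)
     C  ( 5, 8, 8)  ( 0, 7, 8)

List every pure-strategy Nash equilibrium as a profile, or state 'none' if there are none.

(A,P,X): not NE [P1→B gives 9>6; P3→Y gives 5>1]
(A,P,Y): not NE [P1→B gives 7>3]
(A,Q,X): not NE [P2→P gives 8>7; P3→Y gives 9>7]
(A,Q,Y): not NE [P2→P gives 6>2]
(B,P,X): not NE [P2→Q gives 9>7]
(B,P,Y): not NE [P3→X gives 12>9]
(B,Q,X): not NE [P1→A gives 9>5]
(B,Q,Y): not NE [P1→A gives 3>2; P2→P gives 8>3; P3→X gives 9>2]
(C,P,X): not NE [P1→B gives 9>3]
(C,P,Y): not NE [P1→B gives 7>5]
(C,Q,X): not NE [P1→A gives 9>8; P2→P gives 7>6; P3→Y gives 8>0]
(C,Q,Y): not NE [P1→A gives 3>0; P2→P gives 8>7]

Equilibria: none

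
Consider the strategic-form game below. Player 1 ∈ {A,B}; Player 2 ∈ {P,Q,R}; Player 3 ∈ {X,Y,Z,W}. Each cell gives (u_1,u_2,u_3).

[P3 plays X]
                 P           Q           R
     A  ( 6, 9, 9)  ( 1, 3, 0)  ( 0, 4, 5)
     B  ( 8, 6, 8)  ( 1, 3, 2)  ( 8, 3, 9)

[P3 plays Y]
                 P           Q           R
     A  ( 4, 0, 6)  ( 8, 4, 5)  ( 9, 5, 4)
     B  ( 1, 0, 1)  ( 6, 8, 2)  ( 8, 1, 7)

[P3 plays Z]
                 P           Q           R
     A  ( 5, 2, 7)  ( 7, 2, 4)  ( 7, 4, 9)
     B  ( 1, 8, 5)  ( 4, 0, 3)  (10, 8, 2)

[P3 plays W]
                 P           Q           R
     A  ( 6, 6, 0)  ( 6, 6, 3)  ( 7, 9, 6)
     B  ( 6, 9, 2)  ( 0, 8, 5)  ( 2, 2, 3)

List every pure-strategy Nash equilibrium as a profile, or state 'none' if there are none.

Nash profiles: (B,P,X)

(A,P,X): not NE [P1→B gives 8>6]
(A,P,Y): not NE [P2→R gives 5>0; P3→X gives 9>6]
(A,P,Z): not NE [P2→R gives 4>2; P3→X gives 9>7]
(A,P,W): not NE [P2→R gives 9>6; P3→X gives 9>0]
(A,Q,X): not NE [P2→P gives 9>3; P3→Y gives 5>0]
(A,Q,Y): not NE [P2→R gives 5>4]
(A,Q,Z): not NE [P2→R gives 4>2; P3→Y gives 5>4]
(A,Q,W): not NE [P2→R gives 9>6; P3→Y gives 5>3]
(A,R,X): not NE [P1→B gives 8>0; P2→P gives 9>4; P3→Z gives 9>5]
(A,R,Y): not NE [P3→Z gives 9>4]
(A,R,Z): not NE [P1→B gives 10>7]
(A,R,W): not NE [P3→Z gives 9>6]
(B,P,X): NE
(B,P,Y): not NE [P1→A gives 4>1; P2→Q gives 8>0; P3→X gives 8>1]
(B,P,Z): not NE [P1→A gives 5>1; P3→X gives 8>5]
(B,P,W): not NE [P3→X gives 8>2]
(B,Q,X): not NE [P2→P gives 6>3; P3→W gives 5>2]
(B,Q,Y): not NE [P1→A gives 8>6; P3→W gives 5>2]
(B,Q,Z): not NE [P1→A gives 7>4; P2→R gives 8>0; P3→W gives 5>3]
(B,Q,W): not NE [P1→A gives 6>0; P2→P gives 9>8]
(B,R,X): not NE [P2→P gives 6>3]
(B,R,Y): not NE [P1→A gives 9>8; P2→Q gives 8>1; P3→X gives 9>7]
(B,R,Z): not NE [P3→X gives 9>2]
(B,R,W): not NE [P1→A gives 7>2; P2→P gives 9>2; P3→X gives 9>3]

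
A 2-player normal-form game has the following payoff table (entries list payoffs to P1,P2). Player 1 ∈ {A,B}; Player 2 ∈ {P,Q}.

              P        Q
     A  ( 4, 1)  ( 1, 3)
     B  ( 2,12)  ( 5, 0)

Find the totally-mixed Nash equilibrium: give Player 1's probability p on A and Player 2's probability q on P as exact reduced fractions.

P1 indiff ⇒ q·4+(1-q)·1 = q·2+(1-q)·5 ⇒ q(2) = (1-q)(4) ⇒ q = 2/3
P2 indiff ⇒ p·1+(1-p)·12 = p·3+(1-p)·0 ⇒ p(-2) = (1-p)(-12) ⇒ p = 6/7

p=6/7, q=2/3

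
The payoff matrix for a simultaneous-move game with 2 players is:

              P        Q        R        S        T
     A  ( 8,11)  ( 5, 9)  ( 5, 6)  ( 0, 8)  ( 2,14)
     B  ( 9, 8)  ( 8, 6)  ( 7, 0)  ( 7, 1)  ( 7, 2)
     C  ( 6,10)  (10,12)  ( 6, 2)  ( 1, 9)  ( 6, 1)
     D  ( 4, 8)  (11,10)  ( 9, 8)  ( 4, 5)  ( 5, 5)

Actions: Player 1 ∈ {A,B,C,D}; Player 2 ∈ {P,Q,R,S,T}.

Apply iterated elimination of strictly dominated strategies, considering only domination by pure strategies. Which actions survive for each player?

P1 drop A (B beats it: P:9>8 Q:8>5 R:7>5 S:7>0 T:7>2)
P2 drop R (Q beats it: B:6>0 C:12>2 D:10>8)
P2 drop S (P beats it: B:8>1 C:10>9 D:8>5)
P2 drop T (P beats it: B:8>2 C:10>1 D:8>5)
P1→{B,C,D} P2→{P,Q}

Survivors P1:{B,C,D} P2:{P,Q}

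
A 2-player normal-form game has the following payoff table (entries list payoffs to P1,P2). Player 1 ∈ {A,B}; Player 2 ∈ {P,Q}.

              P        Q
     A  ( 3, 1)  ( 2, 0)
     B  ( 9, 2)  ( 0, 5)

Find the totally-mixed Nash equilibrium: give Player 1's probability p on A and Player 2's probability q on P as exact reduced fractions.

P1 indiff ⇒ q·3+(1-q)·2 = q·9+(1-q)·0 ⇒ q(-6) = (1-q)(-2) ⇒ q = 1/4
P2 indiff ⇒ p·1+(1-p)·2 = p·0+(1-p)·5 ⇒ p(1) = (1-p)(3) ⇒ p = 3/4

p=3/4, q=1/4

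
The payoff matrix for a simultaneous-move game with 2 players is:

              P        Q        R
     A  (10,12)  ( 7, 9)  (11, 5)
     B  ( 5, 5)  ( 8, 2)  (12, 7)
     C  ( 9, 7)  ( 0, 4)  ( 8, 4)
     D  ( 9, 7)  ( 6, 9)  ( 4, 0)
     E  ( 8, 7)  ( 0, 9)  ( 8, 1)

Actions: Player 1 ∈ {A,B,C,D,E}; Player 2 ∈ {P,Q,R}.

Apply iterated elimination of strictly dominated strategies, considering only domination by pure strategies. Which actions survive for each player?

P1 drop C (A beats it: P:10>9 Q:7>0 R:11>8)
P1 drop D (A beats it: P:10>9 Q:7>6 R:11>4)
P1 drop E (A beats it: P:10>8 Q:7>0 R:11>8)
P2 drop Q (P beats it: A:12>9 B:5>2)
P1→{A,B} P2→{P,R}

Remaining: P1:{A,B} P2:{P,R}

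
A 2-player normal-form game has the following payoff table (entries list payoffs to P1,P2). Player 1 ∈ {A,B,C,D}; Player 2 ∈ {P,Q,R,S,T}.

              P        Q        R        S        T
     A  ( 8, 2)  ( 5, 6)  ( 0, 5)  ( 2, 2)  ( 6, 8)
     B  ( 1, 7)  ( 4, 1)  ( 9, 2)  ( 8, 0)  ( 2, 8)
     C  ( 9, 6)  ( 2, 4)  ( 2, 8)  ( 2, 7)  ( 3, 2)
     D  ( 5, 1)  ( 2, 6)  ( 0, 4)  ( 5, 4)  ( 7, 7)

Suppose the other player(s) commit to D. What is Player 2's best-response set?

P2 best: {T}

u_2(P vs D) = 1
u_2(Q vs D) = 6
u_2(R vs D) = 4
u_2(S vs D) = 4
u_2(T vs D) = 7
max payoff 7 at {T}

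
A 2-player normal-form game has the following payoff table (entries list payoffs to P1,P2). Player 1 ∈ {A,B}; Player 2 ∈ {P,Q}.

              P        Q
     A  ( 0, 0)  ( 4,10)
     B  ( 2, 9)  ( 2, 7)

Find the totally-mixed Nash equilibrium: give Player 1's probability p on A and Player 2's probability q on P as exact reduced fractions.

P1 indiff ⇒ q·0+(1-q)·4 = q·2+(1-q)·2 ⇒ q(-2) = (1-q)(-2) ⇒ q = 1/2
P2 indiff ⇒ p·0+(1-p)·9 = p·10+(1-p)·7 ⇒ p(-10) = (1-p)(-2) ⇒ p = 1/6

P1 mixes 1/6 on A; P2 mixes 1/2 on P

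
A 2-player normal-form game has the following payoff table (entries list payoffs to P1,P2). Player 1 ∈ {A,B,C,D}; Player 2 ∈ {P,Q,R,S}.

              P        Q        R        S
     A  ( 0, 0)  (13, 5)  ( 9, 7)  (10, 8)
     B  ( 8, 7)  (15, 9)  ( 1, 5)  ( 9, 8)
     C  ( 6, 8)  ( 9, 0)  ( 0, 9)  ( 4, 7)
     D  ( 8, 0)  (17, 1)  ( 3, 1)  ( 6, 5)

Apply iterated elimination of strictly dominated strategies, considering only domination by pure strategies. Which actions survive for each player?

Survivors P1:{A,B,D} P2:{Q,S}

P1 drop C (B beats it: P:8>6 Q:15>9 R:1>0 S:9>4)
P2 drop P (Q beats it: A:5>0 B:9>7 D:1>0)
P2 drop R (S beats it: A:8>7 B:8>5 D:5>1)
P1→{A,B,D} P2→{Q,S}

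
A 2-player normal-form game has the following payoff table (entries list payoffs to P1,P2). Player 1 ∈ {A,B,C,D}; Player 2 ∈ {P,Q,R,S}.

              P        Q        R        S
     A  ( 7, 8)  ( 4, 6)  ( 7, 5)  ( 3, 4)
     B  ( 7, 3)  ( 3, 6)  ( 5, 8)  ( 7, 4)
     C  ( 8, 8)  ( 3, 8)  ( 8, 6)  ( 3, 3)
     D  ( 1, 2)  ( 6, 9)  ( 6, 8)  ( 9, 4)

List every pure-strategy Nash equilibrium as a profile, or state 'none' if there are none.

(A,P): not NE [P1→C gives 8>7]
(A,Q): not NE [P1→D gives 6>4; P2→P gives 8>6]
(A,R): not NE [P1→C gives 8>7; P2→P gives 8>5]
(A,S): not NE [P1→D gives 9>3; P2→P gives 8>4]
(B,P): not NE [P1→C gives 8>7; P2→R gives 8>3]
(B,Q): not NE [P1→D gives 6>3; P2→R gives 8>6]
(B,R): not NE [P1→C gives 8>5]
(B,S): not NE [P1→D gives 9>7; P2→R gives 8>4]
(C,P): NE
(C,Q): not NE [P1→D gives 6>3]
(C,R): not NE [P2→Q gives 8>6]
(C,S): not NE [P1→D gives 9>3; P2→Q gives 8>3]
(D,P): not NE [P1→C gives 8>1; P2→Q gives 9>2]
(D,Q): NE
(D,R): not NE [P1→C gives 8>6; P2→Q gives 9>8]
(D,S): not NE [P2→Q gives 9>4]

Nash profiles: (C,P), (D,Q)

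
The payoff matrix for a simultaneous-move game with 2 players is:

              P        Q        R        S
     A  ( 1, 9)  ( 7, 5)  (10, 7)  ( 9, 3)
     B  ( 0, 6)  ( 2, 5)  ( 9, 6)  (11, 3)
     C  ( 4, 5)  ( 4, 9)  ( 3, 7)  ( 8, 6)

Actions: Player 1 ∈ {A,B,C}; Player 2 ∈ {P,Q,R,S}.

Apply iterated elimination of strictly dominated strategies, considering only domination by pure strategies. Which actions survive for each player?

Survivors P1:{A,C} P2:{P,Q,R}

P2 drop S (Q beats it: A:5>3 B:5>3 C:9>6)
P1 drop B (A beats it: P:1>0 Q:7>2 R:10>9)
P1→{A,C} P2→{P,Q,R}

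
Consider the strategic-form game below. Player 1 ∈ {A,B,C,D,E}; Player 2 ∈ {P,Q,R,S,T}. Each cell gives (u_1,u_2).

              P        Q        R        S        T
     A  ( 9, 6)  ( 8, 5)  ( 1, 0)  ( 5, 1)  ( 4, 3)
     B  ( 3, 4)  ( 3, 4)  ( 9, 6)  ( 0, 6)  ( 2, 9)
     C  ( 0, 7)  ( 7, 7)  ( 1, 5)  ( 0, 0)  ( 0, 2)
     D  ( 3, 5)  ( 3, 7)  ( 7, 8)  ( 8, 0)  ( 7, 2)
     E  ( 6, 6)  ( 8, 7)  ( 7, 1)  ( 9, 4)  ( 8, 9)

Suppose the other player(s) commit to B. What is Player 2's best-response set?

u_2(P vs B) = 4
u_2(Q vs B) = 4
u_2(R vs B) = 6
u_2(S vs B) = 6
u_2(T vs B) = 9
max payoff 9 at {T}

BR_2 = {T}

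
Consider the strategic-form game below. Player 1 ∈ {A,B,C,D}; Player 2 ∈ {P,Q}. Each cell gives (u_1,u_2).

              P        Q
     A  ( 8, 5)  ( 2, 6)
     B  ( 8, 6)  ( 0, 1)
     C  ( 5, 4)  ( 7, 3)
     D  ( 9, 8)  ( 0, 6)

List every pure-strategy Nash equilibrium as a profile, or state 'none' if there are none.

(A,P): not NE [P1→D gives 9>8; P2→Q gives 6>5]
(A,Q): not NE [P1→C gives 7>2]
(B,P): not NE [P1→D gives 9>8]
(B,Q): not NE [P1→C gives 7>0; P2→P gives 6>1]
(C,P): not NE [P1→D gives 9>5]
(C,Q): not NE [P2→P gives 4>3]
(D,P): NE
(D,Q): not NE [P1→C gives 7>0; P2→P gives 8>6]

NE set: (D,P)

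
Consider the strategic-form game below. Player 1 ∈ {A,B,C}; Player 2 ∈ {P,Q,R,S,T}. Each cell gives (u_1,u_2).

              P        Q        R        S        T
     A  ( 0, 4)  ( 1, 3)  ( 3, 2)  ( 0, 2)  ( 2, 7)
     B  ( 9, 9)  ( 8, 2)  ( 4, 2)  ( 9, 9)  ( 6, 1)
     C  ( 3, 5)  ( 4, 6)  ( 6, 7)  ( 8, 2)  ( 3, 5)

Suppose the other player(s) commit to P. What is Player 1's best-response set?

u_1(A vs P) = 0
u_1(B vs P) = 9
u_1(C vs P) = 3
max payoff 9 at {B}

P1 best: {B}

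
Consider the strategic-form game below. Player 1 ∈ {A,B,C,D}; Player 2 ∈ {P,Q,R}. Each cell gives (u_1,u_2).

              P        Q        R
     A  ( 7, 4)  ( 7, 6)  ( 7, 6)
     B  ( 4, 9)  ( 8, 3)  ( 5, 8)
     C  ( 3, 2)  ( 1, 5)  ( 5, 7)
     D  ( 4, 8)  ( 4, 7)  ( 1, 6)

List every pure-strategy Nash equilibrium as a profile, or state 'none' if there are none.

Nash profiles: (A,R)

(A,P): not NE [P2→R gives 6>4]
(A,Q): not NE [P1→B gives 8>7]
(A,R): NE
(B,P): not NE [P1→A gives 7>4]
(B,Q): not NE [P2→P gives 9>3]
(B,R): not NE [P1→A gives 7>5; P2→P gives 9>8]
(C,P): not NE [P1→A gives 7>3; P2→R gives 7>2]
(C,Q): not NE [P1→B gives 8>1; P2→R gives 7>5]
(C,R): not NE [P1→A gives 7>5]
(D,P): not NE [P1→A gives 7>4]
(D,Q): not NE [P1→B gives 8>4; P2→P gives 8>7]
(D,R): not NE [P1→A gives 7>1; P2→P gives 8>6]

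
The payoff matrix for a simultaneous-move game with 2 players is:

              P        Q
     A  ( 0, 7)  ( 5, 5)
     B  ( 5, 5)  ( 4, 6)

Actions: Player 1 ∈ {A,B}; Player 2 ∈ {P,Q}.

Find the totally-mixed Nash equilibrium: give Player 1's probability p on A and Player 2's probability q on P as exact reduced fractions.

(p,q) = (1/3, 1/6)

P1 indiff ⇒ q·0+(1-q)·5 = q·5+(1-q)·4 ⇒ q(-5) = (1-q)(-1) ⇒ q = 1/6
P2 indiff ⇒ p·7+(1-p)·5 = p·5+(1-p)·6 ⇒ p(2) = (1-p)(1) ⇒ p = 1/3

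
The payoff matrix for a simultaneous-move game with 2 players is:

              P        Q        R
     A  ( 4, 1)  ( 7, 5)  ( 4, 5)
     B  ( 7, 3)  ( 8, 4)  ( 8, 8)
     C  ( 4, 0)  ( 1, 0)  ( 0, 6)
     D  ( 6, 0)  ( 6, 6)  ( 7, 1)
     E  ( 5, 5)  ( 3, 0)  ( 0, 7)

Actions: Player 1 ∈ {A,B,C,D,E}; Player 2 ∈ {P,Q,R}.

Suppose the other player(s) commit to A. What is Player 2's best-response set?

u_2(P vs A) = 1
u_2(Q vs A) = 5
u_2(R vs A) = 5
max payoff 5 at {Q,R}

BR_2 = {Q,R}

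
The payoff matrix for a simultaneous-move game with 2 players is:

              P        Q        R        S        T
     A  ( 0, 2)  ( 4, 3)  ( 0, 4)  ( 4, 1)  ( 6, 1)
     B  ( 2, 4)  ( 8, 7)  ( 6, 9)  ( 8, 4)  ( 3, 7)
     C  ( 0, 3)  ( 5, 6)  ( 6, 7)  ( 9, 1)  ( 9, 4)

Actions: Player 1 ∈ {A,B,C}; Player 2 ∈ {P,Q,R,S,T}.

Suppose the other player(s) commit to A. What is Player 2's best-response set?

u_2(P vs A) = 2
u_2(Q vs A) = 3
u_2(R vs A) = 4
u_2(S vs A) = 1
u_2(T vs A) = 1
max payoff 4 at {R}

P2 best: {R}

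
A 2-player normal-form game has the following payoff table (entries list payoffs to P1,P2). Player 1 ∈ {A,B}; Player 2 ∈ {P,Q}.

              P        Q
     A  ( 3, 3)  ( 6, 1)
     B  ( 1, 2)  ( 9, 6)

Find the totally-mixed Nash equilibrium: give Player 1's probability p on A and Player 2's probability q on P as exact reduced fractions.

P1 indiff ⇒ q·3+(1-q)·6 = q·1+(1-q)·9 ⇒ q(2) = (1-q)(3) ⇒ q = 3/5
P2 indiff ⇒ p·3+(1-p)·2 = p·1+(1-p)·6 ⇒ p(2) = (1-p)(4) ⇒ p = 2/3

(p,q) = (2/3, 3/5)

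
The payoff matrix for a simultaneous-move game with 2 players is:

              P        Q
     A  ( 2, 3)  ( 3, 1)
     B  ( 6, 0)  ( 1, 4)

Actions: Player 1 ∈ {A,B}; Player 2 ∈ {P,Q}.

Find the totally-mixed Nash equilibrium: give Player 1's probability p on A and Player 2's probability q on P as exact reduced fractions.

P1 indiff ⇒ q·2+(1-q)·3 = q·6+(1-q)·1 ⇒ q(-4) = (1-q)(-2) ⇒ q = 1/3
P2 indiff ⇒ p·3+(1-p)·0 = p·1+(1-p)·4 ⇒ p(2) = (1-p)(4) ⇒ p = 2/3

P1 mixes 2/3 on A; P2 mixes 1/3 on P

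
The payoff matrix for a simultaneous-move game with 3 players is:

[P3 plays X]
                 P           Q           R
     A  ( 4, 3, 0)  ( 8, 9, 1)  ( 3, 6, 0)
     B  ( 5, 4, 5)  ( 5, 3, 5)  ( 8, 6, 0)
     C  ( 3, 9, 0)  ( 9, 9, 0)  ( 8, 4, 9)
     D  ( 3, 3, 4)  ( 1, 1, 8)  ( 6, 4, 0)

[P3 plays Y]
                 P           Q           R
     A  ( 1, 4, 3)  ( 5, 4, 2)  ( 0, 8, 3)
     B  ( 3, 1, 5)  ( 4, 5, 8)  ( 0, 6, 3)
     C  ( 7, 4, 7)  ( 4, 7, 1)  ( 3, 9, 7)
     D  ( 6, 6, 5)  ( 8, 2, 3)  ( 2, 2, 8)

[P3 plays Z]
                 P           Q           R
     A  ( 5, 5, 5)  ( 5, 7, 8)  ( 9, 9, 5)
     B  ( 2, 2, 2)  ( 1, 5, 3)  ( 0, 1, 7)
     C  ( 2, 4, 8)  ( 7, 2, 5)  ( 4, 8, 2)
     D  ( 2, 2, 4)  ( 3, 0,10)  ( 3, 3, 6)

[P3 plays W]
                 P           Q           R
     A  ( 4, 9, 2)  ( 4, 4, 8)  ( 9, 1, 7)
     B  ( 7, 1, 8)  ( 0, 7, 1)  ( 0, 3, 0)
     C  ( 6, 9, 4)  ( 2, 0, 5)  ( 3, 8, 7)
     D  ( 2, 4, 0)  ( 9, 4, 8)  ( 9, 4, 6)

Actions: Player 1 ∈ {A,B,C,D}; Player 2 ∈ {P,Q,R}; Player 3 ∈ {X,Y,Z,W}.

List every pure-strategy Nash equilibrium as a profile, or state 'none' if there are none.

PSNE: ∅

(A,P,X): not NE [P1→B gives 5>4; P2→Q gives 9>3; P3→Z gives 5>0]
(A,P,Y): not NE [P1→C gives 7>1; P2→R gives 8>4; P3→Z gives 5>3]
(A,P,Z): not NE [P2→R gives 9>5]
(A,P,W): not NE [P1→B gives 7>4; P3→Z gives 5>2]
(A,Q,X): not NE [P1→C gives 9>8; P3→W gives 8>1]
(A,Q,Y): not NE [P1→D gives 8>5; P2→R gives 8>4; P3→W gives 8>2]
(A,Q,Z): not NE [P1→C gives 7>5; P2→R gives 9>7]
(A,Q,W): not NE [P1→D gives 9>4; P2→P gives 9>4]
(A,R,X): not NE [P1→C gives 8>3; P2→Q gives 9>6; P3→W gives 7>0]
(A,R,Y): not NE [P1→C gives 3>0; P3→W gives 7>3]
(A,R,Z): not NE [P3→W gives 7>5]
(A,R,W): not NE [P2→P gives 9>1]
(B,P,X): not NE [P2→R gives 6>4; P3→W gives 8>5]
(B,P,Y): not NE [P1→C gives 7>3; P2→R gives 6>1; P3→W gives 8>5]
(B,P,Z): not NE [P1→A gives 5>2; P2→Q gives 5>2; P3→W gives 8>2]
(B,P,W): not NE [P2→Q gives 7>1]
(B,Q,X): not NE [P1→C gives 9>5; P2→R gives 6>3; P3→Y gives 8>5]
(B,Q,Y): not NE [P1→D gives 8>4; P2→R gives 6>5]
(B,Q,Z): not NE [P1→C gives 7>1; P3→Y gives 8>3]
(B,Q,W): not NE [P1→D gives 9>0; P3→Y gives 8>1]
(B,R,X): not NE [P3→Z gives 7>0]
(B,R,Y): not NE [P1→C gives 3>0; P3→Z gives 7>3]
(B,R,Z): not NE [P1→A gives 9>0; P2→Q gives 5>1]
(B,R,W): not NE [P1→D gives 9>0; P2→Q gives 7>3; P3→Z gives 7>0]
(C,P,X): not NE [P1→B gives 5>3; P3→Z gives 8>0]
(C,P,Y): not NE [P2→R gives 9>4; P3→Z gives 8>7]
(C,P,Z): not NE [P1→A gives 5>2; P2→R gives 8>4]
(C,P,W): not NE [P1→B gives 7>6; P3→Z gives 8>4]
(C,Q,X): not NE [P3→W gives 5>0]
(C,Q,Y): not NE [P1→D gives 8>4; P2→R gives 9>7; P3→W gives 5>1]
(C,Q,Z): not NE [P2→R gives 8>2]
(C,Q,W): not NE [P1→D gives 9>2; P2→P gives 9>0]
(C,R,X): not NE [P2→Q gives 9>4]
(C,R,Y): not NE [P3→X gives 9>7]
(C,R,Z): not NE [P1→A gives 9>4; P3→X gives 9>2]
(C,R,W): not NE [P1→D gives 9>3; P2→P gives 9>8; P3→X gives 9>7]
(D,P,X): not NE [P1→B gives 5>3; P2→R gives 4>3; P3→Y gives 5>4]
(D,P,Y): not NE [P1→C gives 7>6]
(D,P,Z): not NE [P1→A gives 5>2; P2→R gives 3>2; P3→Y gives 5>4]
(D,P,W): not NE [P1→B gives 7>2; P3→Y gives 5>0]
(D,Q,X): not NE [P1→C gives 9>1; P2→R gives 4>1; P3→Z gives 10>8]
(D,Q,Y): not NE [P2→P gives 6>2; P3→Z gives 10>3]
(D,Q,Z): not NE [P1→C gives 7>3; P2→R gives 3>0]
(D,Q,W): not NE [P3→Z gives 10>8]
(D,R,X): not NE [P1→C gives 8>6; P3→Y gives 8>0]
(D,R,Y): not NE [P1→C gives 3>2; P2→P gives 6>2]
(D,R,Z): not NE [P1→A gives 9>3; P3→Y gives 8>6]
(D,R,W): not NE [P3→Y gives 8>6]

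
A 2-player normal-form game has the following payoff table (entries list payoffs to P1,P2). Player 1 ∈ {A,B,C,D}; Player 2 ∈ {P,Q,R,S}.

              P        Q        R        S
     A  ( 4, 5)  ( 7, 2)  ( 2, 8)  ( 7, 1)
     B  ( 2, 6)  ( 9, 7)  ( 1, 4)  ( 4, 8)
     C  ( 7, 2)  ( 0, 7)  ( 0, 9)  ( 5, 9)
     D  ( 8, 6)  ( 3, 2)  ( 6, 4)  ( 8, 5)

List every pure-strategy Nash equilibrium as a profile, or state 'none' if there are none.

(A,P): not NE [P1→D gives 8>4; P2→R gives 8>5]
(A,Q): not NE [P1→B gives 9>7; P2→R gives 8>2]
(A,R): not NE [P1→D gives 6>2]
(A,S): not NE [P1→D gives 8>7; P2→R gives 8>1]
(B,P): not NE [P1→D gives 8>2; P2→S gives 8>6]
(B,Q): not NE [P2→S gives 8>7]
(B,R): not NE [P1→D gives 6>1; P2→S gives 8>4]
(B,S): not NE [P1→D gives 8>4]
(C,P): not NE [P1→D gives 8>7; P2→S gives 9>2]
(C,Q): not NE [P1→B gives 9>0; P2→S gives 9>7]
(C,R): not NE [P1→D gives 6>0]
(C,S): not NE [P1→D gives 8>5]
(D,P): NE
(D,Q): not NE [P1→B gives 9>3; P2→P gives 6>2]
(D,R): not NE [P2→P gives 6>4]
(D,S): not NE [P2→P gives 6>5]

NE set: (D,P)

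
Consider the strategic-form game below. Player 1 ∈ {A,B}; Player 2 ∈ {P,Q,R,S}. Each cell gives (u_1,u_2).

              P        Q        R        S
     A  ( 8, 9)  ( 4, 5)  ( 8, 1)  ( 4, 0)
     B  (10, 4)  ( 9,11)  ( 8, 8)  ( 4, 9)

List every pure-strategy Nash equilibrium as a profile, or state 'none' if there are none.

(A,P): not NE [P1→B gives 10>8]
(A,Q): not NE [P1→B gives 9>4; P2→P gives 9>5]
(A,R): not NE [P2→P gives 9>1]
(A,S): not NE [P2→P gives 9>0]
(B,P): not NE [P2→Q gives 11>4]
(B,Q): NE
(B,R): not NE [P2→Q gives 11>8]
(B,S): not NE [P2→Q gives 11>9]

NE set: (B,Q)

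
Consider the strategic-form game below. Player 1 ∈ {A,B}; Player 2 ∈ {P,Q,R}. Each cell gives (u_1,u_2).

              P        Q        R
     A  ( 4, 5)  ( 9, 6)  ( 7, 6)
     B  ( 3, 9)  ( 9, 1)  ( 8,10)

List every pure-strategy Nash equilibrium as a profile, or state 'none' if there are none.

PSNE = {(A,Q), (B,R)}

(A,P): not NE [P2→R gives 6>5]
(A,Q): NE
(A,R): not NE [P1→B gives 8>7]
(B,P): not NE [P1→A gives 4>3; P2→R gives 10>9]
(B,Q): not NE [P2→R gives 10>1]
(B,R): NE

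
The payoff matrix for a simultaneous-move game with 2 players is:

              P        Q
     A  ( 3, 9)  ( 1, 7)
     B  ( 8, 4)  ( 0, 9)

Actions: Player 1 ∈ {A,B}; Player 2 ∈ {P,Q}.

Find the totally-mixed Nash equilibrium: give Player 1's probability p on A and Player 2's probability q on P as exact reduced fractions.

p=5/7, q=1/6

P1 indiff ⇒ q·3+(1-q)·1 = q·8+(1-q)·0 ⇒ q(-5) = (1-q)(-1) ⇒ q = 1/6
P2 indiff ⇒ p·9+(1-p)·4 = p·7+(1-p)·9 ⇒ p(2) = (1-p)(5) ⇒ p = 5/7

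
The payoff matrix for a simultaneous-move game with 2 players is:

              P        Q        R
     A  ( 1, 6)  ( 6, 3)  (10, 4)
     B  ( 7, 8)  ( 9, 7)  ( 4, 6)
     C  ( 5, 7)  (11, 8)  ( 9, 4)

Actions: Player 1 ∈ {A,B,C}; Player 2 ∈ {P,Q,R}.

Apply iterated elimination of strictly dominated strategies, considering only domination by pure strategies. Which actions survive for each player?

P2 drop R (P beats it: A:6>4 B:8>6 C:7>4)
P1 drop A (B beats it: P:7>1 Q:9>6)
P1→{B,C} P2→{P,Q}

Survivors P1:{B,C} P2:{P,Q}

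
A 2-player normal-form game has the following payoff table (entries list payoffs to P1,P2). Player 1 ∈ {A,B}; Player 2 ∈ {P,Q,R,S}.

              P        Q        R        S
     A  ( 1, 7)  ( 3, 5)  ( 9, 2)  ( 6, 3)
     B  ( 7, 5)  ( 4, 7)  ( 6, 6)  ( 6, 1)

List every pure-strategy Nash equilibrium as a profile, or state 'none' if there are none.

PSNE = {(B,Q)}

(A,P): not NE [P1→B gives 7>1]
(A,Q): not NE [P1→B gives 4>3; P2→P gives 7>5]
(A,R): not NE [P2→P gives 7>2]
(A,S): not NE [P2→P gives 7>3]
(B,P): not NE [P2→Q gives 7>5]
(B,Q): NE
(B,R): not NE [P1→A gives 9>6; P2→Q gives 7>6]
(B,S): not NE [P2→Q gives 7>1]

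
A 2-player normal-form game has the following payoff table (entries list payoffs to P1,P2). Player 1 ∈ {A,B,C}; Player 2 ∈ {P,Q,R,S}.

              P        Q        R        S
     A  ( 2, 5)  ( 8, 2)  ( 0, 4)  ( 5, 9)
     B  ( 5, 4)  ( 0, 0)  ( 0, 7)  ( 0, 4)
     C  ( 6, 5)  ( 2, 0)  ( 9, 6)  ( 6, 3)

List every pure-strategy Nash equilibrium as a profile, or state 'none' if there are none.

Nash profiles: (C,R)

(A,P): not NE [P1→C gives 6>2; P2→S gives 9>5]
(A,Q): not NE [P2→S gives 9>2]
(A,R): not NE [P1→C gives 9>0; P2→S gives 9>4]
(A,S): not NE [P1→C gives 6>5]
(B,P): not NE [P1→C gives 6>5; P2→R gives 7>4]
(B,Q): not NE [P1→A gives 8>0; P2→R gives 7>0]
(B,R): not NE [P1→C gives 9>0]
(B,S): not NE [P1→C gives 6>0; P2→R gives 7>4]
(C,P): not NE [P2→R gives 6>5]
(C,Q): not NE [P1→A gives 8>2; P2→R gives 6>0]
(C,R): NE
(C,S): not NE [P2→R gives 6>3]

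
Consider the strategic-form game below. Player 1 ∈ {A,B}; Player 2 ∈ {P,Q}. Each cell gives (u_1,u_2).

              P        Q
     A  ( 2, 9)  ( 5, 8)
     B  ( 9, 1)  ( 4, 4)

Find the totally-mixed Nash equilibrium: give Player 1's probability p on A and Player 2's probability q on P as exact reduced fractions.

P1 indiff ⇒ q·2+(1-q)·5 = q·9+(1-q)·4 ⇒ q(-7) = (1-q)(-1) ⇒ q = 1/8
P2 indiff ⇒ p·9+(1-p)·1 = p·8+(1-p)·4 ⇒ p(1) = (1-p)(3) ⇒ p = 3/4

P1 mixes 3/4 on A; P2 mixes 1/8 on P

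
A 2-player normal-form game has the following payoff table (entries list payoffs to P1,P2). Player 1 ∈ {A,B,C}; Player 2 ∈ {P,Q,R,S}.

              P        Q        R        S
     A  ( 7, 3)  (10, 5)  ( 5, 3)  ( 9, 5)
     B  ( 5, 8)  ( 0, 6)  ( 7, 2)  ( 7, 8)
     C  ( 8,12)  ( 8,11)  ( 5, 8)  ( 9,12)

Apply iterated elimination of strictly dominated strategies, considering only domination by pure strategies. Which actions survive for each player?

P2 drop R (Q beats it: A:5>3 B:6>2 C:11>8)
P1 drop B (A beats it: P:7>5 Q:10>0 S:9>7)
P1→{A,C} P2→{P,Q,S}

Survivors P1:{A,C} P2:{P,Q,S}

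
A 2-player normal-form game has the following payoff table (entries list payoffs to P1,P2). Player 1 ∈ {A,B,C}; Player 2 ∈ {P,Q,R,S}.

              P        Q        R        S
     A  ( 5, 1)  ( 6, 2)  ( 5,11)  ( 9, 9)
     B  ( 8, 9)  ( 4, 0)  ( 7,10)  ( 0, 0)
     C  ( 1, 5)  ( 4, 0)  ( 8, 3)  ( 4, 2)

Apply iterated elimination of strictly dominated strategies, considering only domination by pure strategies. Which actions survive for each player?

P2 drop Q (R beats it: A:11>2 B:10>0 C:3>0)
P2 drop S (R beats it: A:11>9 B:10>0 C:3>2)
P1 drop A (B beats it: P:8>5 R:7>5)
P1→{B,C} P2→{P,R}

IESDS → P1:{B,C} P2:{P,R}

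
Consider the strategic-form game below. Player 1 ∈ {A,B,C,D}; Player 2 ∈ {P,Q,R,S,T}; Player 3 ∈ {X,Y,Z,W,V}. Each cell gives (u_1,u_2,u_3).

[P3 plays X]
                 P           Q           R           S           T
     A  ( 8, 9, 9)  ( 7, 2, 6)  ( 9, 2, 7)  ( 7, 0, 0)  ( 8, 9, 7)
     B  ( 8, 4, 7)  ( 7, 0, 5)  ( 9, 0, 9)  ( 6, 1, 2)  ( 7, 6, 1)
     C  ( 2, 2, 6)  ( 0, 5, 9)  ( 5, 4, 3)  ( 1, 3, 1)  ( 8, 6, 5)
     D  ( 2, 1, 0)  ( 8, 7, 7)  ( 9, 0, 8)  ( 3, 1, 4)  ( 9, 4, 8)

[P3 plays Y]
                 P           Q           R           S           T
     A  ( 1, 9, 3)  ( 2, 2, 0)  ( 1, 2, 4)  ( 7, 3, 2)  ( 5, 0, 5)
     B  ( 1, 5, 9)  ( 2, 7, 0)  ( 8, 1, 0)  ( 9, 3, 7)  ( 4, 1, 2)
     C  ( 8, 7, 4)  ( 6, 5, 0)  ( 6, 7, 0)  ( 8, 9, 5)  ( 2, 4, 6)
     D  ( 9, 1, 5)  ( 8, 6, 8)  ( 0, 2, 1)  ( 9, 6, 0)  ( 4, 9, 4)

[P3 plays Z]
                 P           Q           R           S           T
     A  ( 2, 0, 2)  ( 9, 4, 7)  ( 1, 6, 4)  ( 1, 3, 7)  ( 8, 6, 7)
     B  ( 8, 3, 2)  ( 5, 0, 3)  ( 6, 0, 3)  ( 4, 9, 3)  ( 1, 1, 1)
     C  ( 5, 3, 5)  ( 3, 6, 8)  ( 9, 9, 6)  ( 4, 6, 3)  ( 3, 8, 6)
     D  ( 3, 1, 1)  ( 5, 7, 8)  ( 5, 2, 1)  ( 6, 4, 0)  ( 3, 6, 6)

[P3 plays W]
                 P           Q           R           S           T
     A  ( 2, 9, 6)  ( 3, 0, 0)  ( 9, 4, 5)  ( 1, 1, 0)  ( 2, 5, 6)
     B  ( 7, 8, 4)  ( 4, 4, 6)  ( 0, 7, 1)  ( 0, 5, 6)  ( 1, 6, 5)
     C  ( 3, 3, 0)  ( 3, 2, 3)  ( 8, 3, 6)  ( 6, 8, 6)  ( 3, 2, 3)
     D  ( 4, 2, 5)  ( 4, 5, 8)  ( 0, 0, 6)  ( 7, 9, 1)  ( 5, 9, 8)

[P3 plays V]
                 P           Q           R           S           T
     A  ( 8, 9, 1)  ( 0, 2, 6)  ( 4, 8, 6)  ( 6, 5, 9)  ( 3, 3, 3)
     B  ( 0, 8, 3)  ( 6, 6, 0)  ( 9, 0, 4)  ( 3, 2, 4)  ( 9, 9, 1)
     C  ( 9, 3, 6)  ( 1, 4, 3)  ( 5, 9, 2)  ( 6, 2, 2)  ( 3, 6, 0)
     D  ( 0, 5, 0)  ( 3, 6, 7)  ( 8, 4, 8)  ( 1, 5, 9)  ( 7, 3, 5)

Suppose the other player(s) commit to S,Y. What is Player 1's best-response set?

argmax u_1 = {B,D}

u_1(A vs S,Y) = 7
u_1(B vs S,Y) = 9
u_1(C vs S,Y) = 8
u_1(D vs S,Y) = 9
max payoff 9 at {B,D}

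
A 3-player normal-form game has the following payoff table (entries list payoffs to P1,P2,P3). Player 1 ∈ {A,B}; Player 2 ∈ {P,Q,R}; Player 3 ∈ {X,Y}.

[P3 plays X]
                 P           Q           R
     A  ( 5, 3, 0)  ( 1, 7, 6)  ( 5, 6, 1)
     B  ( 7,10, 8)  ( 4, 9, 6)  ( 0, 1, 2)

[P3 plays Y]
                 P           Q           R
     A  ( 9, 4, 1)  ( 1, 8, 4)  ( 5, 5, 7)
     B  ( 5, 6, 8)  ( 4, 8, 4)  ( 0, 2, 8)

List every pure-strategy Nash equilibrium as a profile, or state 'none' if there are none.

NE set: (B,P,X)

(A,P,X): not NE [P1→B gives 7>5; P2→Q gives 7>3; P3→Y gives 1>0]
(A,P,Y): not NE [P2→Q gives 8>4]
(A,Q,X): not NE [P1→B gives 4>1]
(A,Q,Y): not NE [P1→B gives 4>1; P3→X gives 6>4]
(A,R,X): not NE [P2→Q gives 7>6; P3→Y gives 7>1]
(A,R,Y): not NE [P2→Q gives 8>5]
(B,P,X): NE
(B,P,Y): not NE [P1→A gives 9>5; P2→Q gives 8>6]
(B,Q,X): not NE [P2→P gives 10>9]
(B,Q,Y): not NE [P3→X gives 6>4]
(B,R,X): not NE [P1→A gives 5>0; P2→P gives 10>1; P3→Y gives 8>2]
(B,R,Y): not NE [P1→A gives 5>0; P2→Q gives 8>2]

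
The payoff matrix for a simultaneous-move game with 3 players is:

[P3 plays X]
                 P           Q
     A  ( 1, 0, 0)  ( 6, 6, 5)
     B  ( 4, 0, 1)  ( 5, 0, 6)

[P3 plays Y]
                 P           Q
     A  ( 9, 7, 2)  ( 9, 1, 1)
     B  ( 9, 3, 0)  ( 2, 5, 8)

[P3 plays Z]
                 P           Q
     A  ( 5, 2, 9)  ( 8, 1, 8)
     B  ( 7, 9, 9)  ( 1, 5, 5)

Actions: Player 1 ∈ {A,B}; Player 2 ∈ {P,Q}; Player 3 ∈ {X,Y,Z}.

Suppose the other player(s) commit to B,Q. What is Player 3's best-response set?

argmax u_3 = {Y}

u_3(X vs B,Q) = 6
u_3(Y vs B,Q) = 8
u_3(Z vs B,Q) = 5
max payoff 8 at {Y}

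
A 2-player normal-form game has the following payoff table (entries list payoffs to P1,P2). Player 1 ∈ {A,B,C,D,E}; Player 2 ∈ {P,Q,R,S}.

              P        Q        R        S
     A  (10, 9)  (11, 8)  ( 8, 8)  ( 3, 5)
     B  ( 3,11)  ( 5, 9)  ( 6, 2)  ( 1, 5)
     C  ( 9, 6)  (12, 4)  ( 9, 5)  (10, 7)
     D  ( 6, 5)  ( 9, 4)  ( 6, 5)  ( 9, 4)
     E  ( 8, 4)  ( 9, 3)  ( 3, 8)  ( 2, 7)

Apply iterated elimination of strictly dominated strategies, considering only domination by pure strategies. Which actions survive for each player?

P1 drop B (A beats it: P:10>3 Q:11>5 R:8>6 S:3>1)
P1 drop D (C beats it: P:9>6 Q:12>9 R:9>6 S:10>9)
P1 drop E (A beats it: P:10>8 Q:11>9 R:8>3 S:3>2)
P2 drop Q (P beats it: A:9>8 C:6>4)
P2 drop R (P beats it: A:9>8 C:6>5)
P1→{A,C} P2→{P,S}

Remaining: P1:{A,C} P2:{P,S}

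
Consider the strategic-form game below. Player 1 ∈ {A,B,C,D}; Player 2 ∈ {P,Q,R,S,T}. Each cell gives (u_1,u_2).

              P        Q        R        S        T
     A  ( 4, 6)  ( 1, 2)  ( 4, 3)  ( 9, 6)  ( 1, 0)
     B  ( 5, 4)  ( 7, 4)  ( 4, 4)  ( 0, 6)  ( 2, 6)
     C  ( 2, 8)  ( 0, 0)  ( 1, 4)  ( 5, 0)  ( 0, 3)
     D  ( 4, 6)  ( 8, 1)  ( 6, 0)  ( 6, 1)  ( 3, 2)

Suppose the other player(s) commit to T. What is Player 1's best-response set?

u_1(A vs T) = 1
u_1(B vs T) = 2
u_1(C vs T) = 0
u_1(D vs T) = 3
max payoff 3 at {D}

BR_1 = {D}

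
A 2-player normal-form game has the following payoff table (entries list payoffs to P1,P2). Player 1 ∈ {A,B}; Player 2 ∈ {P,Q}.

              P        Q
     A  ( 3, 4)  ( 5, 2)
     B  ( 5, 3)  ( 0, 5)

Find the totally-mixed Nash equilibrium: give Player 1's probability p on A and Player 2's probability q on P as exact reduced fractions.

p=1/2, q=5/7

P1 indiff ⇒ q·3+(1-q)·5 = q·5+(1-q)·0 ⇒ q(-2) = (1-q)(-5) ⇒ q = 5/7
P2 indiff ⇒ p·4+(1-p)·3 = p·2+(1-p)·5 ⇒ p(2) = (1-p)(2) ⇒ p = 1/2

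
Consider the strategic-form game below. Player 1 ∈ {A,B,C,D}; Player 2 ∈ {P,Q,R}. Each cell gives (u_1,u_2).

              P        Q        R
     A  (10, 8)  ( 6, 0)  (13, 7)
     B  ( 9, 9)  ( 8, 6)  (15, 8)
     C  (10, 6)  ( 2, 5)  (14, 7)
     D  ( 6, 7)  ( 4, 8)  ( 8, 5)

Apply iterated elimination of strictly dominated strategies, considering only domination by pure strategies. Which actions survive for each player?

IESDS → P1:{A,B,C} P2:{P,R}

P1 drop D (A beats it: P:10>6 Q:6>4 R:13>8)
P2 drop Q (P beats it: A:8>0 B:9>6 C:6>5)
P1→{A,B,C} P2→{P,R}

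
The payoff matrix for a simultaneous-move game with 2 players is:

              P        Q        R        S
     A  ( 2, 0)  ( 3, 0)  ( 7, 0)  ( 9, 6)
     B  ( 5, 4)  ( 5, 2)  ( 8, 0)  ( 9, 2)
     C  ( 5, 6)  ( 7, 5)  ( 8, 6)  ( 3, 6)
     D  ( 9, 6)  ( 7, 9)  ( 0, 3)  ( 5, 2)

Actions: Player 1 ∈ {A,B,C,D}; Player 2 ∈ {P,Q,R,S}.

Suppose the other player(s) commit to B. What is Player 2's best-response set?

BR_2 = {P}

u_2(P vs B) = 4
u_2(Q vs B) = 2
u_2(R vs B) = 0
u_2(S vs B) = 2
max payoff 4 at {P}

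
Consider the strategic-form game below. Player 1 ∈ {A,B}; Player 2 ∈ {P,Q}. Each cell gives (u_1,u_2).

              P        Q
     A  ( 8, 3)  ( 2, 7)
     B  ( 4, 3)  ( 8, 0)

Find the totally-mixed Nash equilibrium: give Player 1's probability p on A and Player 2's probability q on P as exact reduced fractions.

p=3/7, q=3/5

P1 indiff ⇒ q·8+(1-q)·2 = q·4+(1-q)·8 ⇒ q(4) = (1-q)(6) ⇒ q = 3/5
P2 indiff ⇒ p·3+(1-p)·3 = p·7+(1-p)·0 ⇒ p(-4) = (1-p)(-3) ⇒ p = 3/7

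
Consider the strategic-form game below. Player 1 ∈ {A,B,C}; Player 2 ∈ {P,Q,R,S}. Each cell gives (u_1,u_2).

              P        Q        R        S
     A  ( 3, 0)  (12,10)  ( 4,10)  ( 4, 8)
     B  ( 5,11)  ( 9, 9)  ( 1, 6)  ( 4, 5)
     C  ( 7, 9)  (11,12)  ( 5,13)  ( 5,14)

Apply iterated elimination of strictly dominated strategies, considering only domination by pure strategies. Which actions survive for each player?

P1 drop B (C beats it: P:7>5 Q:11>9 R:5>1 S:5>4)
P2 drop P (Q beats it: A:10>0 C:12>9)
P1→{A,C} P2→{Q,R,S}

Remaining: P1:{A,C} P2:{Q,R,S}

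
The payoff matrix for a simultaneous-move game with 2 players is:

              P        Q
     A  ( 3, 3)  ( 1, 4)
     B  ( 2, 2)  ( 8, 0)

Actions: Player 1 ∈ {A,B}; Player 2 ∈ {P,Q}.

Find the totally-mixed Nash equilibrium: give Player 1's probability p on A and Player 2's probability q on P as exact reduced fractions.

(p,q) = (2/3, 7/8)

P1 indiff ⇒ q·3+(1-q)·1 = q·2+(1-q)·8 ⇒ q(1) = (1-q)(7) ⇒ q = 7/8
P2 indiff ⇒ p·3+(1-p)·2 = p·4+(1-p)·0 ⇒ p(-1) = (1-p)(-2) ⇒ p = 2/3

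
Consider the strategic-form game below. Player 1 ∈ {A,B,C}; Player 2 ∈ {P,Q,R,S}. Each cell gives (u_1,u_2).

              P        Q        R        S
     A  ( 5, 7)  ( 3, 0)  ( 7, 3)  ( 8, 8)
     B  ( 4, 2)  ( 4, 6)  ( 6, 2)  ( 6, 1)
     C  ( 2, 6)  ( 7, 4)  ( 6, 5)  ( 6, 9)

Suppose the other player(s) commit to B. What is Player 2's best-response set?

u_2(P vs B) = 2
u_2(Q vs B) = 6
u_2(R vs B) = 2
u_2(S vs B) = 1
max payoff 6 at {Q}

BR_2 = {Q}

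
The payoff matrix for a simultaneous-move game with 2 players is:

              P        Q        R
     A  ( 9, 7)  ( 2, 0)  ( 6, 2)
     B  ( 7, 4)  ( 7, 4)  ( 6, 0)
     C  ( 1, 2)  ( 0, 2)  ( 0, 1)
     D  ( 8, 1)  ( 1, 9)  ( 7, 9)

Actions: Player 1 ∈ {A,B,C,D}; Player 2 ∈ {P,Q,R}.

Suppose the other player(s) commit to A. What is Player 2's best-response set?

BR_2 = {P}

u_2(P vs A) = 7
u_2(Q vs A) = 0
u_2(R vs A) = 2
max payoff 7 at {P}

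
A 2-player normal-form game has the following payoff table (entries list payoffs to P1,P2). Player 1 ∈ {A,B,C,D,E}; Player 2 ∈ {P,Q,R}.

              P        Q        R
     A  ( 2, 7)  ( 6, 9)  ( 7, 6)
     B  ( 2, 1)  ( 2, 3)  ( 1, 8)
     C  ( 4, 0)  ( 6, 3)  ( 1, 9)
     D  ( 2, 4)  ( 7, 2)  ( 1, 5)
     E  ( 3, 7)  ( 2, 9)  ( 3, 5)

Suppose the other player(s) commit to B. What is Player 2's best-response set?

u_2(P vs B) = 1
u_2(Q vs B) = 3
u_2(R vs B) = 8
max payoff 8 at {R}

BR_2 = {R}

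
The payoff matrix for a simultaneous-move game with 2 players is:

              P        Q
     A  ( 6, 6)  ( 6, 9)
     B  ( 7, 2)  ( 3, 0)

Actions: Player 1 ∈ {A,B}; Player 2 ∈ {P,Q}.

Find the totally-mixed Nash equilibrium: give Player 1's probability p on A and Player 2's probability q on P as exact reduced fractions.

P1 indiff ⇒ q·6+(1-q)·6 = q·7+(1-q)·3 ⇒ q(-1) = (1-q)(-3) ⇒ q = 3/4
P2 indiff ⇒ p·6+(1-p)·2 = p·9+(1-p)·0 ⇒ p(-3) = (1-p)(-2) ⇒ p = 2/5

(p,q) = (2/5, 3/4)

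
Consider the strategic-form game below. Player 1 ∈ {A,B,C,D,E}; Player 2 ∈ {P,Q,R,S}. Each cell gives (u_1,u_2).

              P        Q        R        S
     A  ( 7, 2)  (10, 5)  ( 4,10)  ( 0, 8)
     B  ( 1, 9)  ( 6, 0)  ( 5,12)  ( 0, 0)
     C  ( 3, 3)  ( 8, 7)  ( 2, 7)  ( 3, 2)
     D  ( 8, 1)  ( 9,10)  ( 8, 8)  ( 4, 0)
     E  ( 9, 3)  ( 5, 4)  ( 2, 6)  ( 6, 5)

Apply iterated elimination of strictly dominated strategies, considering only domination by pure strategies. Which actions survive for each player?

IESDS → P1:{A,D} P2:{Q,R}

P1 drop B (D beats it: P:8>1 Q:9>6 R:8>5 S:4>0)
P1 drop C (D beats it: P:8>3 Q:9>8 R:8>2 S:4>3)
P2 drop P (Q beats it: A:5>2 D:10>1 E:4>3)
P2 drop S (R beats it: A:10>8 D:8>0 E:6>5)
P1 drop E (A beats it: Q:10>5 R:4>2)
P1→{A,D} P2→{Q,R}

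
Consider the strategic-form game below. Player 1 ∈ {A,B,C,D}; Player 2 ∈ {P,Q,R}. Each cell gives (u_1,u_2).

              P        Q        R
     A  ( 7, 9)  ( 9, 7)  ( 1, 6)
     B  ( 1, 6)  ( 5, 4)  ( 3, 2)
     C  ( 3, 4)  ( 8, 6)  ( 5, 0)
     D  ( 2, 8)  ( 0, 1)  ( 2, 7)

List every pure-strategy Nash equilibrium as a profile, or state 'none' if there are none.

PSNE = {(A,P)}

(A,P): NE
(A,Q): not NE [P2→P gives 9>7]
(A,R): not NE [P1→C gives 5>1; P2→P gives 9>6]
(B,P): not NE [P1→A gives 7>1]
(B,Q): not NE [P1→A gives 9>5; P2→P gives 6>4]
(B,R): not NE [P1→C gives 5>3; P2→P gives 6>2]
(C,P): not NE [P1→A gives 7>3; P2→Q gives 6>4]
(C,Q): not NE [P1→A gives 9>8]
(C,R): not NE [P2→Q gives 6>0]
(D,P): not NE [P1→A gives 7>2]
(D,Q): not NE [P1→A gives 9>0; P2→P gives 8>1]
(D,R): not NE [P1→C gives 5>2; P2→P gives 8>7]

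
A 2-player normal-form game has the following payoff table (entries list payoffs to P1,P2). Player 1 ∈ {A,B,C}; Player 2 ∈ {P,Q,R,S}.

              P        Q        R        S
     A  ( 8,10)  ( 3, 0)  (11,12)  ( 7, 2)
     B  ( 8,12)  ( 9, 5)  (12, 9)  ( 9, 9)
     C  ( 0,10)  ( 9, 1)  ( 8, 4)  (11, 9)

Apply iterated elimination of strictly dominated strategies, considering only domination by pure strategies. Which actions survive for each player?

IESDS → P1:{A,B} P2:{P,R}

P2 drop Q (P beats it: A:10>0 B:12>5 C:10>1)
P2 drop S (P beats it: A:10>2 B:12>9 C:10>9)
P1 drop C (A beats it: P:8>0 R:11>8)
P1→{A,B} P2→{P,R}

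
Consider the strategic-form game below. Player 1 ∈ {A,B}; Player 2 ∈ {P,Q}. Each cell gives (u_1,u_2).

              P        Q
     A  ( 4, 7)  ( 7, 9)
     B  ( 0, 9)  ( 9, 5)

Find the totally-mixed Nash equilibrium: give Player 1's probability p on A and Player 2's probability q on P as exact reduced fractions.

P1 indiff ⇒ q·4+(1-q)·7 = q·0+(1-q)·9 ⇒ q(4) = (1-q)(2) ⇒ q = 1/3
P2 indiff ⇒ p·7+(1-p)·9 = p·9+(1-p)·5 ⇒ p(-2) = (1-p)(-4) ⇒ p = 2/3

P1 mixes 2/3 on A; P2 mixes 1/3 on P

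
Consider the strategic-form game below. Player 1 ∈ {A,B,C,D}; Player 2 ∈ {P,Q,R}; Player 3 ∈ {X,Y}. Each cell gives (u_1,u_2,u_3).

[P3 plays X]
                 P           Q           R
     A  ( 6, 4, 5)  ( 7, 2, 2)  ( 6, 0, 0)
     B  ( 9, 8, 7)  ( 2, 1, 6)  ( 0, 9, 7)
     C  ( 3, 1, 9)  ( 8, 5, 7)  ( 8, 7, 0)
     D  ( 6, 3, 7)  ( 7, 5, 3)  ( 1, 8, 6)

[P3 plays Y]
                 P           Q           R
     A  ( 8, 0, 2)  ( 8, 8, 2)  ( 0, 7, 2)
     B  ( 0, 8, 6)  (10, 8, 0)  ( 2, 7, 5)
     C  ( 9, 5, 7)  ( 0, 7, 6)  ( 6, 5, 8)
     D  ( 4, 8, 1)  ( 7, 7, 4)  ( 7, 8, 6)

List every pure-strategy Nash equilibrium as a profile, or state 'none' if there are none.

PSNE = {(D,R,Y)}

(A,P,X): not NE [P1→B gives 9>6]
(A,P,Y): not NE [P1→C gives 9>8; P2→Q gives 8>0; P3→X gives 5>2]
(A,Q,X): not NE [P1→C gives 8>7; P2→P gives 4>2]
(A,Q,Y): not NE [P1→B gives 10>8]
(A,R,X): not NE [P1→C gives 8>6; P2→P gives 4>0; P3→Y gives 2>0]
(A,R,Y): not NE [P1→D gives 7>0; P2→Q gives 8>7]
(B,P,X): not NE [P2→R gives 9>8]
(B,P,Y): not NE [P1→C gives 9>0; P3→X gives 7>6]
(B,Q,X): not NE [P1→C gives 8>2; P2→R gives 9>1]
(B,Q,Y): not NE [P3→X gives 6>0]
(B,R,X): not NE [P1→C gives 8>0]
(B,R,Y): not NE [P1→D gives 7>2; P2→Q gives 8>7; P3→X gives 7>5]
(C,P,X): not NE [P1→B gives 9>3; P2→R gives 7>1]
(C,P,Y): not NE [P2→Q gives 7>5; P3→X gives 9>7]
(C,Q,X): not NE [P2→R gives 7>5]
(C,Q,Y): not NE [P1→B gives 10>0; P3→X gives 7>6]
(C,R,X): not NE [P3→Y gives 8>0]
(C,R,Y): not NE [P1→D gives 7>6; P2→Q gives 7>5]
(D,P,X): not NE [P1→B gives 9>6; P2→R gives 8>3]
(D,P,Y): not NE [P1→C gives 9>4; P3→X gives 7>1]
(D,Q,X): not NE [P1→C gives 8>7; P2→R gives 8>5; P3→Y gives 4>3]
(D,Q,Y): not NE [P1→B gives 10>7; P2→R gives 8>7]
(D,R,X): not NE [P1→C gives 8>1]
(D,R,Y): NE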